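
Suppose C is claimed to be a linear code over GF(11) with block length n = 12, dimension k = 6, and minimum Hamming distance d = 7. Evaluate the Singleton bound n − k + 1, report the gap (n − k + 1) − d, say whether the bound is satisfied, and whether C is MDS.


Singleton RHS = n − k + 1 = 7, slack = 0, bound satisfied, MDS.

Singleton bound: d ≤ n − k + 1.
Here n = 12, k = 6, so n − k + 1 = 7.
Given d = 7, check d ≤ 7: YES.
Slack = (n − k + 1) − d = 0.
The code is MDS (slack = 0).
Description: the claimed parameters are [12, 6, 7]_11; such a code would be MDS (meets Singleton bound).


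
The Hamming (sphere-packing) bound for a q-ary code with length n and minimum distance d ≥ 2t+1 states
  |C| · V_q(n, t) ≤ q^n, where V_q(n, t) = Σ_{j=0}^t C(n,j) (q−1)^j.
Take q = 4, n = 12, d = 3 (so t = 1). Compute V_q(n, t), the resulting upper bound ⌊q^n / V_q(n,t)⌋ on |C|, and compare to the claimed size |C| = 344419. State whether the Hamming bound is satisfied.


V_q(n, t) = 37, q^n = 16777216, Hamming bound = 453438, |C| = 344419 ≤ bound (satisfied).

Step 1: Compute V_q(n, t) = Σ_{j=0}^1 C(n, j) (q−1)^j.
  j = 0: C(12,0)·(3)^0 = 1·1 = 1.
  j = 1: C(12,1)·(3)^1 = 12·3 = 36.
  V_q(n, t) = 1 + 36 = 37.
Step 2: q^n = 4^12 = 16777216.
Step 3: Hamming bound ⌊q^n / V_q(n,t)⌋ = ⌊16777216/37⌋ = 453438.
Step 4: Compare |C| = 344419 to 453438: satisfied.
The claimed |C| lies below the Hamming bound.


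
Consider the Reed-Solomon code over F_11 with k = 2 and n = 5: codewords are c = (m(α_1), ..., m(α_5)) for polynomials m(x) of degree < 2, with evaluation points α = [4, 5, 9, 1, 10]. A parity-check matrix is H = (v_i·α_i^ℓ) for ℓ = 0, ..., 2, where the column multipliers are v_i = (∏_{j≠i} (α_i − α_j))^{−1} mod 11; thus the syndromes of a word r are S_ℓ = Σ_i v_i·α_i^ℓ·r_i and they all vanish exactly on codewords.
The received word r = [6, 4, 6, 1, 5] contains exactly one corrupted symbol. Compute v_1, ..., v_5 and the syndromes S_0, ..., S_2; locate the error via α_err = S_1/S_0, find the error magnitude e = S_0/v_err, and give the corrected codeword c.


S = (2, 7, 8), error at position 3, error magnitude e = 10, c = [6, 4, 7, 1, 5].

Step 1: column multipliers v_i = (∏_{j≠i}(α_i − α_j))^{−1} mod 11.
  i = 1 (α = 4): (4−5)(4−9)(4−1)(4−10) = (−1)·(−5)·3·(−6) = −90 ≡ 9, so v_1 = 9^{−1} = 5 (mod 11).
  i = 2 (α = 5): (5−4)(5−9)(5−1)(5−10) = 1·(−4)·4·(−5) = 80 ≡ 3, so v_2 = 3^{−1} = 4 (mod 11).
  i = 3 (α = 9): (9−4)(9−5)(9−1)(9−10) = 5·4·8·(−1) = −160 ≡ 5, so v_3 = 5^{−1} = 9 (mod 11).
  i = 4 (α = 1): (1−4)(1−5)(1−9)(1−10) = (−3)·(−4)·(−8)·(−9) = 864 ≡ 6, so v_4 = 6^{−1} = 2 (mod 11).
  i = 5 (α = 10): (10−4)(10−5)(10−9)(10−1) = 6·5·1·9 = 270 ≡ 6, so v_5 = 6^{−1} = 2 (mod 11).
  v = [5, 4, 9, 2, 2].
Step 2: syndromes of r = [6, 4, 6, 1, 5] (all sums mod 11).
  S_0 = Σ v_i r_i = 5·6 + 4·4 + 9·6 + 2·1 + 2·5 = 112 ≡ 2.
  S_1 = Σ v_i α_i r_i = 5·4·6 + 4·5·4 + 9·9·6 + 2·1·1 + 2·10·5 = 788 ≡ 7.
  α_i^2 mod 11 = [5, 3, 4, 1, 1].
  S_2 = Σ v_i α_i^2 r_i = 5·5·6 + 4·3·4 + 9·4·6 + 2·1·1 + 2·1·5 = 426 ≡ 8.
  S = (2, 7, 8) ≠ 0, so r is not a codeword (an error is present).
Step 3: locate the error. For a single error e at position i, S_ℓ = v_i·e·α_i^ℓ, so α_err = S_1/S_0.
  S_0^{−1} = 2^{−1} = 6 (mod 11), so α_err = 7·6 = 42 ≡ 9 = α_3. Error position i = 3.
  Consistency check: S_2/S_1 = 8·8 = 64 ≡ 9 = α_err ✓ (single-error assumption holds).
Step 4: error magnitude e = S_0/v_3 = S_0·∏_{j≠3}(α_3 − α_j) = 2·5 = 10 ≡ 10 (mod 11).
Step 5: correct position 3: c_3 = r_3 − e = 6 − 10 ≡ 7 (mod 11). Hence c = [6, 4, 7, 1, 5].
  Check: interpolating c through the α_i gives m(x) = 3 + 9·x (degree < 2) with m(α_i) = c_i for every i, so c is indeed a codeword.


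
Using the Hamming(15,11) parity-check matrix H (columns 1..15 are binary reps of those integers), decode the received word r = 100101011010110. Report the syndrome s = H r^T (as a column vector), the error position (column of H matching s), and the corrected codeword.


s = (1, 0, 1, 0)^T, error position = 10, corrected codeword c = 100101011110110

Compute s = H r^T mod 2 one row at a time:
  s_1 = 1 + 1 + 0 + 1 + 0 + 1 + 1 + 0 = 5 ≡ 1 (mod 2).
  s_2 = 1 + 0 + 1 + 0 + 0 + 1 + 1 + 0 = 4 ≡ 0 (mod 2).
  s_3 = 0 + 0 + 1 + 0 + 0 + 1 + 1 + 0 = 3 ≡ 1 (mod 2).
  s_4 = 1 + 0 + 0 + 0 + 1 + 1 + 1 + 0 = 4 ≡ 0 (mod 2).
s = (1, 0, 1, 0)^T — this equals column 10 of H (binary 1010), so error is at position 10.
Correct: flip bit 10 of r = 100101011010110 to get c = 100101011110110.


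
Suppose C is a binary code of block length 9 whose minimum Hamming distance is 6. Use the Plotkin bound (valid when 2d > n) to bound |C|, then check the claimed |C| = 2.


Plotkin bound M ≤ 4; given |C| = 2 ≤ bound (satisfied).

Check applicability: 2d = 12, n = 9.
2d − n = 3 > 0, so Plotkin applies.
Compute d/(2d−n) = 6/3 ≈ 2.0000.
⌊d/(2d−n)⌋ = 2.
Plotkin bound: M ≤ 2·2 = 4.
Given |C| = 2, check: satisfied.
This |C| is below the Plotkin bound.


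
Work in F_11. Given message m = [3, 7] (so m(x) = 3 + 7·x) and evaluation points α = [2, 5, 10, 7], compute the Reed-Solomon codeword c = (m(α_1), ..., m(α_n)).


c = [6, 5, 7, 8]

Message polynomial: m(x) = 3 + 7·x (mod 11).
For each evaluation point α_i, compute m(α_i) mod 11:
  α_1 = 2: Horner steps 7 → 6, so m(2) = 6.
  α_2 = 5: Horner steps 7 → 5, so m(5) = 5.
  α_3 = 10: Horner steps 7 → 7, so m(10) = 7.
  α_4 = 7: Horner steps 7 → 8, so m(7) = 8.
Codeword c = [6, 5, 7, 8] ∈ F_11^4.


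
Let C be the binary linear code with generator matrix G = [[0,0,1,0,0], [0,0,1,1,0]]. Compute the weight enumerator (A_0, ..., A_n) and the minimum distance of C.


Weight distribution: A_0 = 1, A_1 = 2, A_2 = 1. Minimum distance d = 1.

Enumerate all 2^2 = 4 messages m ∈ F_2^2.
For each, compute codeword c = mG in F_2^5, then tally its weight.
  m = 00 → c = 00000, weight = 0.
  m = 10 → c = 00100, weight = 1.
  m = 01 → c = 00110, weight = 2.
  m = 11 → c = 00010, weight = 1.
Tally weights:
  weight 0: 1 codewords.
  weight 1: 2 codewords.
  weight 2: 1 codewords.
Minimum distance d = smallest w > 0 with A_w > 0 = 1.
Sanity: Σ A_w = 4 = 2^2 = 4 ✓.


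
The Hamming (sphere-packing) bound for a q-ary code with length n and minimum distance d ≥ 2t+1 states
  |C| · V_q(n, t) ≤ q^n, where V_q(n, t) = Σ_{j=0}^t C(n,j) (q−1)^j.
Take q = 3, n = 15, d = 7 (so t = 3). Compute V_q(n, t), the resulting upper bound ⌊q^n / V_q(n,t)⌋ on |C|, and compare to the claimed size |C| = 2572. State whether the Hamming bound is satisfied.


V_q(n, t) = 4091, q^n = 14348907, Hamming bound = 3507, |C| = 2572 ≤ bound (satisfied).

Step 1: Compute V_q(n, t) = Σ_{j=0}^3 C(n, j) (q−1)^j.
  j = 0: C(15,0)·(2)^0 = 1·1 = 1.
  j = 1: C(15,1)·(2)^1 = 15·2 = 30.
  j = 2: C(15,2)·(2)^2 = 105·4 = 420.
  j = 3: C(15,3)·(2)^3 = 455·8 = 3640.
  V_q(n, t) = 1 + 30 + 420 + 3640 = 4091.
Step 2: q^n = 3^15 = 14348907.
Step 3: Hamming bound ⌊q^n / V_q(n,t)⌋ = ⌊14348907/4091⌋ = 3507.
Step 4: Compare |C| = 2572 to 3507: satisfied.
The claimed |C| lies below the Hamming bound.


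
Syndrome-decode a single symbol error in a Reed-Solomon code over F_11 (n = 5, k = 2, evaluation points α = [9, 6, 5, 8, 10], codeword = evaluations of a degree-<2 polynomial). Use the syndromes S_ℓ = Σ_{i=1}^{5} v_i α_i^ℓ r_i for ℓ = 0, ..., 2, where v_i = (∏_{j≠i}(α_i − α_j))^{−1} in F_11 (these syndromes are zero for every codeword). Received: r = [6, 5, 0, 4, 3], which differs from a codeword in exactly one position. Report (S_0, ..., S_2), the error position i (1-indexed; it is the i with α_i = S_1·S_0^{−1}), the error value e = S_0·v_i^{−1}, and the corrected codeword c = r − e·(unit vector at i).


S = (3, 5, 1), error at position 1, error magnitude e = 8, c = [9, 5, 0, 4, 3].

Step 1: column multipliers v_i = (∏_{j≠i}(α_i − α_j))^{−1} mod 11.
  i = 1 (α = 9): (9−6)(9−5)(9−8)(9−10) = 3·4·1·(−1) = −12 ≡ 10, so v_1 = 10^{−1} = 10 (mod 11).
  i = 2 (α = 6): (6−9)(6−5)(6−8)(6−10) = (−3)·1·(−2)·(−4) = −24 ≡ 9, so v_2 = 9^{−1} = 5 (mod 11).
  i = 3 (α = 5): (5−9)(5−6)(5−8)(5−10) = (−4)·(−1)·(−3)·(−5) = 60 ≡ 5, so v_3 = 5^{−1} = 9 (mod 11).
  i = 4 (α = 8): (8−9)(8−6)(8−5)(8−10) = (−1)·2·3·(−2) = 12 ≡ 1, so v_4 = 1^{−1} = 1 (mod 11).
  i = 5 (α = 10): (10−9)(10−6)(10−5)(10−8) = 1·4·5·2 = 40 ≡ 7, so v_5 = 7^{−1} = 8 (mod 11).
  v = [10, 5, 9, 1, 8].
Step 2: syndromes of r = [6, 5, 0, 4, 3] (all sums mod 11).
  S_0 = Σ v_i r_i = 10·6 + 5·5 + 9·0 + 1·4 + 8·3 = 113 ≡ 3.
  S_1 = Σ v_i α_i r_i = 10·9·6 + 5·6·5 + 9·5·0 + 1·8·4 + 8·10·3 = 962 ≡ 5.
  α_i^2 mod 11 = [4, 3, 3, 9, 1].
  S_2 = Σ v_i α_i^2 r_i = 10·4·6 + 5·3·5 + 9·3·0 + 1·9·4 + 8·1·3 = 375 ≡ 1.
  S = (3, 5, 1) ≠ 0, so r is not a codeword (an error is present).
Step 3: locate the error. For a single error e at position i, S_ℓ = v_i·e·α_i^ℓ, so α_err = S_1/S_0.
  S_0^{−1} = 3^{−1} = 4 (mod 11), so α_err = 5·4 = 20 ≡ 9 = α_1. Error position i = 1.
  Consistency check: S_2/S_1 = 1·9 = 9 ≡ 9 = α_err ✓ (single-error assumption holds).
Step 4: error magnitude e = S_0/v_1 = S_0·∏_{j≠1}(α_1 − α_j) = 3·10 = 30 ≡ 8 (mod 11).
Step 5: correct position 1: c_1 = r_1 − e = 6 − 8 ≡ 9 (mod 11). Hence c = [9, 5, 0, 4, 3].
  Check: interpolating c through the α_i gives m(x) = 8 + 5·x (degree < 2) with m(α_i) = c_i for every i, so c is indeed a codeword.


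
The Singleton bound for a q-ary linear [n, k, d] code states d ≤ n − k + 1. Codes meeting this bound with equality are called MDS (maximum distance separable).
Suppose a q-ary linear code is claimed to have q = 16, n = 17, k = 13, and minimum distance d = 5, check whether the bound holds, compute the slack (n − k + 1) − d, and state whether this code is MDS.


Singleton RHS = n − k + 1 = 5, slack = 0, bound satisfied, MDS.

Singleton bound: d ≤ n − k + 1.
Here n = 17, k = 13, so n − k + 1 = 5.
Given d = 5, check d ≤ 5: YES.
Slack = (n − k + 1) − d = 0.
The code is MDS (slack = 0).
Description: the claimed parameters are [17, 13, 5]_16; such a code would be MDS (meets Singleton bound).


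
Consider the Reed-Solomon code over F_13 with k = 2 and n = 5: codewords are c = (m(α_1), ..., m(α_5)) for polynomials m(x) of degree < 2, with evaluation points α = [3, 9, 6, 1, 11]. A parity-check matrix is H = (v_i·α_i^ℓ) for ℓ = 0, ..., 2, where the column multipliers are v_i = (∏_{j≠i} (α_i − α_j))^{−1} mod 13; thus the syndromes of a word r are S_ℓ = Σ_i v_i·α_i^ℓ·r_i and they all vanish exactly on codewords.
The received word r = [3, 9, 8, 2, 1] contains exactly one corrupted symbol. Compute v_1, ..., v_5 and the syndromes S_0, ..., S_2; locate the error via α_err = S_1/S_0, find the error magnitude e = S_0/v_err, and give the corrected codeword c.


S = (2, 6, 5), error at position 1, error magnitude e = 9, c = [7, 9, 8, 2, 1].

Step 1: column multipliers v_i = (∏_{j≠i}(α_i − α_j))^{−1} mod 13.
  i = 1 (α = 3): (3−9)(3−6)(3−1)(3−11) = (−6)·(−3)·2·(−8) = −288 ≡ 11, so v_1 = 11^{−1} = 6 (mod 13).
  i = 2 (α = 9): (9−3)(9−6)(9−1)(9−11) = 6·3·8·(−2) = −288 ≡ 11, so v_2 = 11^{−1} = 6 (mod 13).
  i = 3 (α = 6): (6−3)(6−9)(6−1)(6−11) = 3·(−3)·5·(−5) = 225 ≡ 4, so v_3 = 4^{−1} = 10 (mod 13).
  i = 4 (α = 1): (1−3)(1−9)(1−6)(1−11) = (−2)·(−8)·(−5)·(−10) = 800 ≡ 7, so v_4 = 7^{−1} = 2 (mod 13).
  i = 5 (α = 11): (11−3)(11−9)(11−6)(11−1) = 8·2·5·10 = 800 ≡ 7, so v_5 = 7^{−1} = 2 (mod 13).
  v = [6, 6, 10, 2, 2].
Step 2: syndromes of r = [3, 9, 8, 2, 1] (all sums mod 13).
  S_0 = Σ v_i r_i = 6·3 + 6·9 + 10·8 + 2·2 + 2·1 = 158 ≡ 2.
  S_1 = Σ v_i α_i r_i = 6·3·3 + 6·9·9 + 10·6·8 + 2·1·2 + 2·11·1 = 1046 ≡ 6.
  α_i^2 mod 13 = [9, 3, 10, 1, 4].
  S_2 = Σ v_i α_i^2 r_i = 6·9·3 + 6·3·9 + 10·10·8 + 2·1·2 + 2·4·1 = 1136 ≡ 5.
  S = (2, 6, 5) ≠ 0, so r is not a codeword (an error is present).
Step 3: locate the error. For a single error e at position i, S_ℓ = v_i·e·α_i^ℓ, so α_err = S_1/S_0.
  S_0^{−1} = 2^{−1} = 7 (mod 13), so α_err = 6·7 = 42 ≡ 3 = α_1. Error position i = 1.
  Consistency check: S_2/S_1 = 5·11 = 55 ≡ 3 = α_err ✓ (single-error assumption holds).
Step 4: error magnitude e = S_0/v_1 = S_0·∏_{j≠1}(α_1 − α_j) = 2·11 = 22 ≡ 9 (mod 13).
Step 5: correct position 1: c_1 = r_1 − e = 3 − 9 ≡ 7 (mod 13). Hence c = [7, 9, 8, 2, 1].
  Check: interpolating c through the α_i gives m(x) = 6 + 9·x (degree < 2) with m(α_i) = c_i for every i, so c is indeed a codeword.


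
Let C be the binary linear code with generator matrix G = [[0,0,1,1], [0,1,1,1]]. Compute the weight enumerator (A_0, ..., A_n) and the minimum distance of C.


Weight distribution: A_0 = 1, A_1 = 1, A_2 = 1, A_3 = 1. Minimum distance d = 1.

Enumerate all 2^2 = 4 messages m ∈ F_2^2.
For each, compute codeword c = mG in F_2^4, then tally its weight.
  m = 00 → c = 0000, weight = 0.
  m = 10 → c = 0011, weight = 2.
  m = 01 → c = 0111, weight = 3.
  m = 11 → c = 0100, weight = 1.
Tally weights:
  weight 0: 1 codewords.
  weight 1: 1 codewords.
  weight 2: 1 codewords.
  weight 3: 1 codewords.
Minimum distance d = smallest w > 0 with A_w > 0 = 1.
Sanity: Σ A_w = 4 = 2^2 = 4 ✓.


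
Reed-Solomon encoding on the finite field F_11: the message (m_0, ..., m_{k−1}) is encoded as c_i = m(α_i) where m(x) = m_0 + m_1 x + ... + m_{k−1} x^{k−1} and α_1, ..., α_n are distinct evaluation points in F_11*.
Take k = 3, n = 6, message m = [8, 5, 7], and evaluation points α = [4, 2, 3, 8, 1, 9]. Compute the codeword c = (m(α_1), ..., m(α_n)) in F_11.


c = [8, 2, 9, 1, 9, 4]

Message polynomial: m(x) = 8 + 5·x + 7·x^2 (mod 11).
For each evaluation point α_i, compute m(α_i) mod 11:
  α_1 = 4: Horner steps 7 → 0 → 8, so m(4) = 8.
  α_2 = 2: Horner steps 7 → 8 → 2, so m(2) = 2.
  α_3 = 3: Horner steps 7 → 4 → 9, so m(3) = 9.
  α_4 = 8: Horner steps 7 → 6 → 1, so m(8) = 1.
  α_5 = 1: Horner steps 7 → 1 → 9, so m(1) = 9.
  α_6 = 9: Horner steps 7 → 2 → 4, so m(9) = 4.
Codeword c = [8, 2, 9, 1, 9, 4] ∈ F_11^6.


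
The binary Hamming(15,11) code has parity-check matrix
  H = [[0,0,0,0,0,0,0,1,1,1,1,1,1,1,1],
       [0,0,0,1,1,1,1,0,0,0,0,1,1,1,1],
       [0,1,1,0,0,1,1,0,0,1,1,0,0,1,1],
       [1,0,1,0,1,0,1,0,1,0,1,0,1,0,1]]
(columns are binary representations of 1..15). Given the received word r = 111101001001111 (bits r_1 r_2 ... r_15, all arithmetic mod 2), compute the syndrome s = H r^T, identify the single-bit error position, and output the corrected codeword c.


s = (1, 0, 1, 1)^T, error position = 11, corrected codeword c = 111101001011111

Compute s = H r^T mod 2 one row at a time:
  s_1 = 0 + 1 + 0 + 0 + 1 + 1 + 1 + 1 = 5 ≡ 1 (mod 2).
  s_2 = 1 + 0 + 1 + 0 + 1 + 1 + 1 + 1 = 6 ≡ 0 (mod 2).
  s_3 = 1 + 1 + 1 + 0 + 0 + 0 + 1 + 1 = 5 ≡ 1 (mod 2).
  s_4 = 1 + 1 + 0 + 0 + 1 + 0 + 1 + 1 = 5 ≡ 1 (mod 2).
s = (1, 0, 1, 1)^T — this equals column 11 of H (binary 1011), so error is at position 11.
Correct: flip bit 11 of r = 111101001001111 to get c = 111101001011111.


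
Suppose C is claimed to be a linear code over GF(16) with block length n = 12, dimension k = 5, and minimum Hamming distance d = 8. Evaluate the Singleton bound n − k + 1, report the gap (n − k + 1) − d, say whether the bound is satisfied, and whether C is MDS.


Singleton RHS = n − k + 1 = 8, slack = 0, bound satisfied, MDS.

Singleton bound: d ≤ n − k + 1.
Here n = 12, k = 5, so n − k + 1 = 8.
Given d = 8, check d ≤ 8: YES.
Slack = (n − k + 1) − d = 0.
The code is MDS (slack = 0).
Description: the claimed parameters are [12, 5, 8]_16; such a code would be MDS (meets Singleton bound).


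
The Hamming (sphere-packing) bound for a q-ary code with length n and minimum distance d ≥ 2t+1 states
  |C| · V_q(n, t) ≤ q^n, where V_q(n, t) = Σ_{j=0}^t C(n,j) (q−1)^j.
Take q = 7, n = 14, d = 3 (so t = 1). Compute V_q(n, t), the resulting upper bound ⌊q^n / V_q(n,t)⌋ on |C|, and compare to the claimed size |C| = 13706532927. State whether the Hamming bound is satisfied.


V_q(n, t) = 85, q^n = 678223072849, Hamming bound = 7979094974, |C| = 13706532927 > bound (violated).

Step 1: Compute V_q(n, t) = Σ_{j=0}^1 C(n, j) (q−1)^j.
  j = 0: C(14,0)·(6)^0 = 1·1 = 1.
  j = 1: C(14,1)·(6)^1 = 14·6 = 84.
  V_q(n, t) = 1 + 84 = 85.
Step 2: q^n = 7^14 = 678223072849.
Step 3: Hamming bound ⌊q^n / V_q(n,t)⌋ = ⌊678223072849/85⌋ = 7979094974.
Step 4: Compare |C| = 13706532927 to 7979094974: violated.
The claimed |C| lies above the Hamming bound, so no 7-ary code of length 14 with d ≥ 3 can have 13706532927 codewords.


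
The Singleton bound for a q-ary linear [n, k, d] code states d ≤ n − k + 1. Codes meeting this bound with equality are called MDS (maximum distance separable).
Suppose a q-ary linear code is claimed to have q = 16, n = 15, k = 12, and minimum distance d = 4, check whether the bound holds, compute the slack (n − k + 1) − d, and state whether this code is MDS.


Singleton RHS = n − k + 1 = 4, slack = 0, bound satisfied, MDS.

Singleton bound: d ≤ n − k + 1.
Here n = 15, k = 12, so n − k + 1 = 4.
Given d = 4, check d ≤ 4: YES.
Slack = (n − k + 1) − d = 0.
The code is MDS (slack = 0).
Description: the claimed parameters are [15, 12, 4]_16; such a code would be MDS (meets Singleton bound).


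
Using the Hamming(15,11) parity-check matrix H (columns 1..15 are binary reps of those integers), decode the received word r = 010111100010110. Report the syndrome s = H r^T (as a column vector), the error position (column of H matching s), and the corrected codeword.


s = (1, 0, 1, 0)^T, error position = 10, corrected codeword c = 010111100110110

Compute s = H r^T mod 2 one row at a time:
  s_1 = 0 + 0 + 0 + 1 + 0 + 1 + 1 + 0 = 3 ≡ 1 (mod 2).
  s_2 = 1 + 1 + 1 + 1 + 0 + 1 + 1 + 0 = 6 ≡ 0 (mod 2).
  s_3 = 1 + 0 + 1 + 1 + 0 + 1 + 1 + 0 = 5 ≡ 1 (mod 2).
  s_4 = 0 + 0 + 1 + 1 + 0 + 1 + 1 + 0 = 4 ≡ 0 (mod 2).
s = (1, 0, 1, 0)^T — this equals column 10 of H (binary 1010), so error is at position 10.
Correct: flip bit 10 of r = 010111100010110 to get c = 010111100110110.


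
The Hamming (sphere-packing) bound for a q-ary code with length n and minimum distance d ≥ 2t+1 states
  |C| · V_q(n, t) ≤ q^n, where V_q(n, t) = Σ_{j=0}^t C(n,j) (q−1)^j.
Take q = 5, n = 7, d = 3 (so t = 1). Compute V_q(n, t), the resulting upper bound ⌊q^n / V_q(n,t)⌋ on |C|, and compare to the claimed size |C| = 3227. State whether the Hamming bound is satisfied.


V_q(n, t) = 29, q^n = 78125, Hamming bound = 2693, |C| = 3227 > bound (violated).

Step 1: Compute V_q(n, t) = Σ_{j=0}^1 C(n, j) (q−1)^j.
  j = 0: C(7,0)·(4)^0 = 1·1 = 1.
  j = 1: C(7,1)·(4)^1 = 7·4 = 28.
  V_q(n, t) = 1 + 28 = 29.
Step 2: q^n = 5^7 = 78125.
Step 3: Hamming bound ⌊q^n / V_q(n,t)⌋ = ⌊78125/29⌋ = 2693.
Step 4: Compare |C| = 3227 to 2693: violated.
The claimed |C| lies above the Hamming bound, so no 5-ary code of length 7 with d ≥ 3 can have 3227 codewords.


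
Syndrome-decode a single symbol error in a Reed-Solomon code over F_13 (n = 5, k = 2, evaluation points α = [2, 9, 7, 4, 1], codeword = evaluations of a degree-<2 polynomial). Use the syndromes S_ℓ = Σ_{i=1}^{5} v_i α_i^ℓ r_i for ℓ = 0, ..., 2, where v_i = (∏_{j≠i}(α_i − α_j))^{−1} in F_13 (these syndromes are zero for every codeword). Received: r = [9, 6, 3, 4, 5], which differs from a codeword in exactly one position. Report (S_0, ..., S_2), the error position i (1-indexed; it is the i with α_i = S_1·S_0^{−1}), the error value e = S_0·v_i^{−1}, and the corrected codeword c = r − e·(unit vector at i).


S = (8, 7, 11), error at position 2, error magnitude e = 8, c = [9, 11, 3, 4, 5].

Step 1: column multipliers v_i = (∏_{j≠i}(α_i − α_j))^{−1} mod 13.
  i = 1 (α = 2): (2−9)(2−7)(2−4)(2−1) = (−7)·(−5)·(−2)·1 = −70 ≡ 8, so v_1 = 8^{−1} = 5 (mod 13).
  i = 2 (α = 9): (9−2)(9−7)(9−4)(9−1) = 7·2·5·8 = 560 ≡ 1, so v_2 = 1^{−1} = 1 (mod 13).
  i = 3 (α = 7): (7−2)(7−9)(7−4)(7−1) = 5·(−2)·3·6 = −180 ≡ 2, so v_3 = 2^{−1} = 7 (mod 13).
  i = 4 (α = 4): (4−2)(4−9)(4−7)(4−1) = 2·(−5)·(−3)·3 = 90 ≡ 12, so v_4 = 12^{−1} = 12 (mod 13).
  i = 5 (α = 1): (1−2)(1−9)(1−7)(1−4) = (−1)·(−8)·(−6)·(−3) = 144 ≡ 1, so v_5 = 1^{−1} = 1 (mod 13).
  v = [5, 1, 7, 12, 1].
Step 2: syndromes of r = [9, 6, 3, 4, 5] (all sums mod 13).
  S_0 = Σ v_i r_i = 5·9 + 1·6 + 7·3 + 12·4 + 1·5 = 125 ≡ 8.
  S_1 = Σ v_i α_i r_i = 5·2·9 + 1·9·6 + 7·7·3 + 12·4·4 + 1·1·5 = 488 ≡ 7.
  α_i^2 mod 13 = [4, 3, 10, 3, 1].
  S_2 = Σ v_i α_i^2 r_i = 5·4·9 + 1·3·6 + 7·10·3 + 12·3·4 + 1·1·5 = 557 ≡ 11.
  S = (8, 7, 11) ≠ 0, so r is not a codeword (an error is present).
Step 3: locate the error. For a single error e at position i, S_ℓ = v_i·e·α_i^ℓ, so α_err = S_1/S_0.
  S_0^{−1} = 8^{−1} = 5 (mod 13), so α_err = 7·5 = 35 ≡ 9 = α_2. Error position i = 2.
  Consistency check: S_2/S_1 = 11·2 = 22 ≡ 9 = α_err ✓ (single-error assumption holds).
Step 4: error magnitude e = S_0/v_2 = S_0·∏_{j≠2}(α_2 − α_j) = 8·1 = 8 ≡ 8 (mod 13).
Step 5: correct position 2: c_2 = r_2 − e = 6 − 8 ≡ 11 (mod 13). Hence c = [9, 11, 3, 4, 5].
  Check: interpolating c through the α_i gives m(x) = 1 + 4·x (degree < 2) with m(α_i) = c_i for every i, so c is indeed a codeword.


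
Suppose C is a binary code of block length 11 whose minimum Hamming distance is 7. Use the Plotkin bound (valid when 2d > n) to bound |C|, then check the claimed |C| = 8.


Plotkin bound M ≤ 4; given |C| = 8 > bound (violated).

Check applicability: 2d = 14, n = 11.
2d − n = 3 > 0, so Plotkin applies.
Compute d/(2d−n) = 7/3 ≈ 2.3333.
⌊d/(2d−n)⌋ = 2.
Plotkin bound: M ≤ 2·2 = 4.
Given |C| = 8, check: VIOLATED.
This |C| is above the Plotkin bound, so no binary code with n = 11, d = 7 and 8 codewords exists.


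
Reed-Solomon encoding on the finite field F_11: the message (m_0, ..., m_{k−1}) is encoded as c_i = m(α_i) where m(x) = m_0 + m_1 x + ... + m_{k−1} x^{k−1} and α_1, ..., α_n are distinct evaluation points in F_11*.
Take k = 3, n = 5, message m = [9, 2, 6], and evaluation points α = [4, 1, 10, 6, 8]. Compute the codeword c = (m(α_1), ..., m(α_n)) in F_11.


c = [3, 6, 2, 6, 2]

Message polynomial: m(x) = 9 + 2·x + 6·x^2 (mod 11).
For each evaluation point α_i, compute m(α_i) mod 11:
  α_1 = 4: Horner steps 6 → 4 → 3, so m(4) = 3.
  α_2 = 1: Horner steps 6 → 8 → 6, so m(1) = 6.
  α_3 = 10: Horner steps 6 → 7 → 2, so m(10) = 2.
  α_4 = 6: Horner steps 6 → 5 → 6, so m(6) = 6.
  α_5 = 8: Horner steps 6 → 6 → 2, so m(8) = 2.
Codeword c = [3, 6, 2, 6, 2] ∈ F_11^5.


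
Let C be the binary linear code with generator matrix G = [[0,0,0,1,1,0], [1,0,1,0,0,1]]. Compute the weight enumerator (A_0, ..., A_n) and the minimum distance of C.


Weight distribution: A_0 = 1, A_2 = 1, A_3 = 1, A_5 = 1. Minimum distance d = 2.

Enumerate all 2^2 = 4 messages m ∈ F_2^2.
For each, compute codeword c = mG in F_2^6, then tally its weight.
  m = 00 → c = 000000, weight = 0.
  m = 10 → c = 000110, weight = 2.
  m = 01 → c = 101001, weight = 3.
  m = 11 → c = 101111, weight = 5.
Tally weights:
  weight 0: 1 codewords.
  weight 2: 1 codewords.
  weight 3: 1 codewords.
  weight 5: 1 codewords.
Minimum distance d = smallest w > 0 with A_w > 0 = 2.
Sanity: Σ A_w = 4 = 2^2 = 4 ✓.


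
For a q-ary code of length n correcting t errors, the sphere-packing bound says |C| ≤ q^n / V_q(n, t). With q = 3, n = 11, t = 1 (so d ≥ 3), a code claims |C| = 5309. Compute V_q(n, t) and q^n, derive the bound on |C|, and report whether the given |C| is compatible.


V_q(n, t) = 23, q^n = 177147, Hamming bound = 7702, |C| = 5309 ≤ bound (satisfied).

Step 1: Compute V_q(n, t) = Σ_{j=0}^1 C(n, j) (q−1)^j.
  j = 0: C(11,0)·(2)^0 = 1·1 = 1.
  j = 1: C(11,1)·(2)^1 = 11·2 = 22.
  V_q(n, t) = 1 + 22 = 23.
Step 2: q^n = 3^11 = 177147.
Step 3: Hamming bound ⌊q^n / V_q(n,t)⌋ = ⌊177147/23⌋ = 7702.
Step 4: Compare |C| = 5309 to 7702: satisfied.
The claimed |C| lies below the Hamming bound.


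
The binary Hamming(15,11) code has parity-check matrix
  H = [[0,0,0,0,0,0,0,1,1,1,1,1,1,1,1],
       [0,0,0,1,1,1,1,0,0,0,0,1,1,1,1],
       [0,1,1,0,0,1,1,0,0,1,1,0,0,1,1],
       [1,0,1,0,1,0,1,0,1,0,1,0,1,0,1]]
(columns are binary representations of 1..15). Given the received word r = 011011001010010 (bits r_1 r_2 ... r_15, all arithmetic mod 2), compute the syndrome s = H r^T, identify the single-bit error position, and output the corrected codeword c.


s = (1, 1, 1, 0)^T, error position = 14, corrected codeword c = 011011001010000

Compute s = H r^T mod 2 one row at a time:
  s_1 = 0 + 1 + 0 + 1 + 0 + 0 + 1 + 0 = 3 ≡ 1 (mod 2).
  s_2 = 0 + 1 + 1 + 0 + 0 + 0 + 1 + 0 = 3 ≡ 1 (mod 2).
  s_3 = 1 + 1 + 1 + 0 + 0 + 1 + 1 + 0 = 5 ≡ 1 (mod 2).
  s_4 = 0 + 1 + 1 + 0 + 1 + 1 + 0 + 0 = 4 ≡ 0 (mod 2).
s = (1, 1, 1, 0)^T — this equals column 14 of H (binary 1110), so error is at position 14.
Correct: flip bit 14 of r = 011011001010010 to get c = 011011001010000.


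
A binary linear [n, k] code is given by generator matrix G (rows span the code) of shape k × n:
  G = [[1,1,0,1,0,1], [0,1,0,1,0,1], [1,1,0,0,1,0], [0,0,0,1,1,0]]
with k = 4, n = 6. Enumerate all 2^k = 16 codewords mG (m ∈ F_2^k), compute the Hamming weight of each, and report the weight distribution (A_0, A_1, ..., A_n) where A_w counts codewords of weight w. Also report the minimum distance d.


Weight distribution: A_0 = 1, A_1 = 2, A_2 = 4, A_3 = 6, A_4 = 3. Minimum distance d = 1.

Enumerate all 2^4 = 16 messages m ∈ F_2^4.
For each, compute codeword c = mG in F_2^6, then tally its weight.
  m = 0000 → c = 000000, weight = 0.
  m = 1000 → c = 110101, weight = 4.
  m = 0100 → c = 010101, weight = 3.
  m = 1100 → c = 100000, weight = 1.
  m = 0010 → c = 110010, weight = 3.
  m = 1010 → c = 000111, weight = 3.
  m = 0110 → c = 100111, weight = 4.
  m = 1110 → c = 010010, weight = 2.
  m = 0001 → c = 000110, weight = 2.
  m = 1001 → c = 110011, weight = 4.
  m = 0101 → c = 010011, weight = 3.
  m = 1101 → c = 100110, weight = 3.
  m = 0011 → c = 110100, weight = 3.
  m = 1011 → c = 000001, weight = 1.
  m = 0111 → c = 100001, weight = 2.
  m = 1111 → c = 010100, weight = 2.
Tally weights:
  weight 0: 1 codewords.
  weight 1: 2 codewords.
  weight 2: 4 codewords.
  weight 3: 6 codewords.
  weight 4: 3 codewords.
Minimum distance d = smallest w > 0 with A_w > 0 = 1.
Sanity: Σ A_w = 16 = 2^4 = 16 ✓.


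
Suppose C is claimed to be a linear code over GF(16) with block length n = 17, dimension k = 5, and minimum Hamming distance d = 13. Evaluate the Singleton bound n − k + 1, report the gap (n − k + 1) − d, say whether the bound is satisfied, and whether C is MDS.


Singleton RHS = n − k + 1 = 13, slack = 0, bound satisfied, MDS.

Singleton bound: d ≤ n − k + 1.
Here n = 17, k = 5, so n − k + 1 = 13.
Given d = 13, check d ≤ 13: YES.
Slack = (n − k + 1) − d = 0.
The code is MDS (slack = 0).
Description: the claimed parameters are [17, 5, 13]_16; such a code would be MDS (meets Singleton bound).


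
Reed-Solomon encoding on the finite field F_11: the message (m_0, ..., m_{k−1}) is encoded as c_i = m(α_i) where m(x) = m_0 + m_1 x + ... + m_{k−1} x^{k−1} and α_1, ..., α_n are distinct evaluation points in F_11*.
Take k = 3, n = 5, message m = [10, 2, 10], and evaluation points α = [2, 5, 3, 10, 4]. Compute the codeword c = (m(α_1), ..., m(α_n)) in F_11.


c = [10, 6, 7, 7, 2]

Message polynomial: m(x) = 10 + 2·x + 10·x^2 (mod 11).
For each evaluation point α_i, compute m(α_i) mod 11:
  α_1 = 2: Horner steps 10 → 0 → 10, so m(2) = 10.
  α_2 = 5: Horner steps 10 → 8 → 6, so m(5) = 6.
  α_3 = 3: Horner steps 10 → 10 → 7, so m(3) = 7.
  α_4 = 10: Horner steps 10 → 3 → 7, so m(10) = 7.
  α_5 = 4: Horner steps 10 → 9 → 2, so m(4) = 2.
Codeword c = [10, 6, 7, 7, 2] ∈ F_11^5.


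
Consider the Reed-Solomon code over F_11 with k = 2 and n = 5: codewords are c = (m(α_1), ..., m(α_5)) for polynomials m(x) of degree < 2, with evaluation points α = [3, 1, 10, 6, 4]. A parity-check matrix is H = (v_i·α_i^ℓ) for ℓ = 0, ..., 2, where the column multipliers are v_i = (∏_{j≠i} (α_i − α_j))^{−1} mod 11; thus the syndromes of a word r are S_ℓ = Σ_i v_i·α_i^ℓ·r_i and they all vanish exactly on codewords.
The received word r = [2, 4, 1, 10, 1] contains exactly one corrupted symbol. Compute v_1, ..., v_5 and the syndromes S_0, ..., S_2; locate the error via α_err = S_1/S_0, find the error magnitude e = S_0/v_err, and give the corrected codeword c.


S = (10, 1, 10), error at position 3, error magnitude e = 6, c = [2, 4, 6, 10, 1].

Step 1: column multipliers v_i = (∏_{j≠i}(α_i − α_j))^{−1} mod 11.
  i = 1 (α = 3): (3−1)(3−10)(3−6)(3−4) = 2·(−7)·(−3)·(−1) = −42 ≡ 2, so v_1 = 2^{−1} = 6 (mod 11).
  i = 2 (α = 1): (1−3)(1−10)(1−6)(1−4) = (−2)·(−9)·(−5)·(−3) = 270 ≡ 6, so v_2 = 6^{−1} = 2 (mod 11).
  i = 3 (α = 10): (10−3)(10−1)(10−6)(10−4) = 7·9·4·6 = 1512 ≡ 5, so v_3 = 5^{−1} = 9 (mod 11).
  i = 4 (α = 6): (6−3)(6−1)(6−10)(6−4) = 3·5·(−4)·2 = −120 ≡ 1, so v_4 = 1^{−1} = 1 (mod 11).
  i = 5 (α = 4): (4−3)(4−1)(4−10)(4−6) = 1·3·(−6)·(−2) = 36 ≡ 3, so v_5 = 3^{−1} = 4 (mod 11).
  v = [6, 2, 9, 1, 4].
Step 2: syndromes of r = [2, 4, 1, 10, 1] (all sums mod 11).
  S_0 = Σ v_i r_i = 6·2 + 2·4 + 9·1 + 1·10 + 4·1 = 43 ≡ 10.
  S_1 = Σ v_i α_i r_i = 6·3·2 + 2·1·4 + 9·10·1 + 1·6·10 + 4·4·1 = 210 ≡ 1.
  α_i^2 mod 11 = [9, 1, 1, 3, 5].
  S_2 = Σ v_i α_i^2 r_i = 6·9·2 + 2·1·4 + 9·1·1 + 1·3·10 + 4·5·1 = 175 ≡ 10.
  S = (10, 1, 10) ≠ 0, so r is not a codeword (an error is present).
Step 3: locate the error. For a single error e at position i, S_ℓ = v_i·e·α_i^ℓ, so α_err = S_1/S_0.
  S_0^{−1} = 10^{−1} = 10 (mod 11), so α_err = 1·10 = 10 ≡ 10 = α_3. Error position i = 3.
  Consistency check: S_2/S_1 = 10·1 = 10 ≡ 10 = α_err ✓ (single-error assumption holds).
Step 4: error magnitude e = S_0/v_3 = S_0·∏_{j≠3}(α_3 − α_j) = 10·5 = 50 ≡ 6 (mod 11).
Step 5: correct position 3: c_3 = r_3 − e = 1 − 6 ≡ 6 (mod 11). Hence c = [2, 4, 6, 10, 1].
  Check: interpolating c through the α_i gives m(x) = 5 + 10·x (degree < 2) with m(α_i) = c_i for every i, so c is indeed a codeword.


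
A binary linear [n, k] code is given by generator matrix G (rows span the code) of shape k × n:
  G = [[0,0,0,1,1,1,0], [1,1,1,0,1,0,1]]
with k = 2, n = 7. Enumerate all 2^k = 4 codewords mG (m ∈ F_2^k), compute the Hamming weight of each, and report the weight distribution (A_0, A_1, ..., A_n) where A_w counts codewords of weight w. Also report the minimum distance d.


Weight distribution: A_0 = 1, A_3 = 1, A_5 = 1, A_6 = 1. Minimum distance d = 3.

Enumerate all 2^2 = 4 messages m ∈ F_2^2.
For each, compute codeword c = mG in F_2^7, then tally its weight.
  m = 00 → c = 0000000, weight = 0.
  m = 10 → c = 0001110, weight = 3.
  m = 01 → c = 1110101, weight = 5.
  m = 11 → c = 1111011, weight = 6.
Tally weights:
  weight 0: 1 codewords.
  weight 3: 1 codewords.
  weight 5: 1 codewords.
  weight 6: 1 codewords.
Minimum distance d = smallest w > 0 with A_w > 0 = 3.
Sanity: Σ A_w = 4 = 2^2 = 4 ✓.


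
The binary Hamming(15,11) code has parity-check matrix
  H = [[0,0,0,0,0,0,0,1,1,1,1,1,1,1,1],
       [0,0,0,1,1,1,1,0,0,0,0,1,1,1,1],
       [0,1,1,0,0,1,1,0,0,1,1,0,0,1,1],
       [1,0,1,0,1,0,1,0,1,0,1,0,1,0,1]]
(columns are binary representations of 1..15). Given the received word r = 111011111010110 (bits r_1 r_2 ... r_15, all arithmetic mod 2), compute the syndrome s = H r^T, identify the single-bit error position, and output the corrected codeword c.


s = (1, 1, 0, 1)^T, error position = 13, corrected codeword c = 111011111010010

Compute s = H r^T mod 2 one row at a time:
  s_1 = 1 + 1 + 0 + 1 + 0 + 1 + 1 + 0 = 5 ≡ 1 (mod 2).
  s_2 = 0 + 1 + 1 + 1 + 0 + 1 + 1 + 0 = 5 ≡ 1 (mod 2).
  s_3 = 1 + 1 + 1 + 1 + 0 + 1 + 1 + 0 = 6 ≡ 0 (mod 2).
  s_4 = 1 + 1 + 1 + 1 + 1 + 1 + 1 + 0 = 7 ≡ 1 (mod 2).
s = (1, 1, 0, 1)^T — this equals column 13 of H (binary 1101), so error is at position 13.
Correct: flip bit 13 of r = 111011111010110 to get c = 111011111010010.


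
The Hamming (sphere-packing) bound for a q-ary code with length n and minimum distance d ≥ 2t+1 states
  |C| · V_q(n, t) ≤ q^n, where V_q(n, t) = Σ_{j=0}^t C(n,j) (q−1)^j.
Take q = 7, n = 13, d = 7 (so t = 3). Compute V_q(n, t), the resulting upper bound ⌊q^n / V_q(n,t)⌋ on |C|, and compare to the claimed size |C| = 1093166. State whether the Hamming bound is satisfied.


V_q(n, t) = 64663, q^n = 96889010407, Hamming bound = 1498368, |C| = 1093166 ≤ bound (satisfied).

Step 1: Compute V_q(n, t) = Σ_{j=0}^3 C(n, j) (q−1)^j.
  j = 0: C(13,0)·(6)^0 = 1·1 = 1.
  j = 1: C(13,1)·(6)^1 = 13·6 = 78.
  j = 2: C(13,2)·(6)^2 = 78·36 = 2808.
  j = 3: C(13,3)·(6)^3 = 286·216 = 61776.
  V_q(n, t) = 1 + 78 + 2808 + 61776 = 64663.
Step 2: q^n = 7^13 = 96889010407.
Step 3: Hamming bound ⌊q^n / V_q(n,t)⌋ = ⌊96889010407/64663⌋ = 1498368.
Step 4: Compare |C| = 1093166 to 1498368: satisfied.
The claimed |C| lies below the Hamming bound.


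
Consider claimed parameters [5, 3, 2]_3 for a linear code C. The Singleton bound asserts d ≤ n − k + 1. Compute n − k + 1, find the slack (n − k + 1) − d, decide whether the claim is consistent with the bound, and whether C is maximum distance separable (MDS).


Singleton RHS = n − k + 1 = 3, slack = 1, bound satisfied, not MDS.

Singleton bound: d ≤ n − k + 1.
Here n = 5, k = 3, so n − k + 1 = 3.
Given d = 2, check d ≤ 3: YES.
Slack = (n − k + 1) − d = 1.
The code is NOT MDS (slack = 1 > 0).
Description: the claimed parameters are [5, 3, 2]_3; such a code would be non-MDS.


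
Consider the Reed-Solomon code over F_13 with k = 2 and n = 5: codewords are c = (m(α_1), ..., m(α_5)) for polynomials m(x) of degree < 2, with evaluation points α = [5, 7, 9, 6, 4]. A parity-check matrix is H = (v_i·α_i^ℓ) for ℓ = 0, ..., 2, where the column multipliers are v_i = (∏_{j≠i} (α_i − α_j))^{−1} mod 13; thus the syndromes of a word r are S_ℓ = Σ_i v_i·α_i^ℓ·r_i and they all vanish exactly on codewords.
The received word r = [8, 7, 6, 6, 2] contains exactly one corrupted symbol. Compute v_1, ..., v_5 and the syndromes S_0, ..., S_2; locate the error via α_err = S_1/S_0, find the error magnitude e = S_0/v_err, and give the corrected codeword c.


S = (3, 5, 4), error at position 4, error magnitude e = 5, c = [8, 7, 6, 1, 2].

Step 1: column multipliers v_i = (∏_{j≠i}(α_i − α_j))^{−1} mod 13.
  i = 1 (α = 5): (5−7)(5−9)(5−6)(5−4) = (−2)·(−4)·(−1)·1 = −8 ≡ 5, so v_1 = 5^{−1} = 8 (mod 13).
  i = 2 (α = 7): (7−5)(7−9)(7−6)(7−4) = 2·(−2)·1·3 = −12 ≡ 1, so v_2 = 1^{−1} = 1 (mod 13).
  i = 3 (α = 9): (9−5)(9−7)(9−6)(9−4) = 4·2·3·5 = 120 ≡ 3, so v_3 = 3^{−1} = 9 (mod 13).
  i = 4 (α = 6): (6−5)(6−7)(6−9)(6−4) = 1·(−1)·(−3)·2 = 6 ≡ 6, so v_4 = 6^{−1} = 11 (mod 13).
  i = 5 (α = 4): (4−5)(4−7)(4−9)(4−6) = (−1)·(−3)·(−5)·(−2) = 30 ≡ 4, so v_5 = 4^{−1} = 10 (mod 13).
  v = [8, 1, 9, 11, 10].
Step 2: syndromes of r = [8, 7, 6, 6, 2] (all sums mod 13).
  S_0 = Σ v_i r_i = 8·8 + 1·7 + 9·6 + 11·6 + 10·2 = 211 ≡ 3.
  S_1 = Σ v_i α_i r_i = 8·5·8 + 1·7·7 + 9·9·6 + 11·6·6 + 10·4·2 = 1331 ≡ 5.
  α_i^2 mod 13 = [12, 10, 3, 10, 3].
  S_2 = Σ v_i α_i^2 r_i = 8·12·8 + 1·10·7 + 9·3·6 + 11·10·6 + 10·3·2 = 1720 ≡ 4.
  S = (3, 5, 4) ≠ 0, so r is not a codeword (an error is present).
Step 3: locate the error. For a single error e at position i, S_ℓ = v_i·e·α_i^ℓ, so α_err = S_1/S_0.
  S_0^{−1} = 3^{−1} = 9 (mod 13), so α_err = 5·9 = 45 ≡ 6 = α_4. Error position i = 4.
  Consistency check: S_2/S_1 = 4·8 = 32 ≡ 6 = α_err ✓ (single-error assumption holds).
Step 4: error magnitude e = S_0/v_4 = S_0·∏_{j≠4}(α_4 − α_j) = 3·6 = 18 ≡ 5 (mod 13).
Step 5: correct position 4: c_4 = r_4 − e = 6 − 5 ≡ 1 (mod 13). Hence c = [8, 7, 6, 1, 2].
  Check: interpolating c through the α_i gives m(x) = 4 + 6·x (degree < 2) with m(α_i) = c_i for every i, so c is indeed a codeword.


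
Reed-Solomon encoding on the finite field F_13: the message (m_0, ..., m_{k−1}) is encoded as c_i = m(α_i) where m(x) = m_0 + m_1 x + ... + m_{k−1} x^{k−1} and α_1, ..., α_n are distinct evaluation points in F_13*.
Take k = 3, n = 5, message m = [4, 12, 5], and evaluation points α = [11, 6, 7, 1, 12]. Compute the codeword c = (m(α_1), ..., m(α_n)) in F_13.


c = [0, 9, 8, 8, 10]

Message polynomial: m(x) = 4 + 12·x + 5·x^2 (mod 13).
For each evaluation point α_i, compute m(α_i) mod 13:
  α_1 = 11: Horner steps 5 → 2 → 0, so m(11) = 0.
  α_2 = 6: Horner steps 5 → 3 → 9, so m(6) = 9.
  α_3 = 7: Horner steps 5 → 8 → 8, so m(7) = 8.
  α_4 = 1: Horner steps 5 → 4 → 8, so m(1) = 8.
  α_5 = 12: Horner steps 5 → 7 → 10, so m(12) = 10.
Codeword c = [0, 9, 8, 8, 10] ∈ F_13^5.


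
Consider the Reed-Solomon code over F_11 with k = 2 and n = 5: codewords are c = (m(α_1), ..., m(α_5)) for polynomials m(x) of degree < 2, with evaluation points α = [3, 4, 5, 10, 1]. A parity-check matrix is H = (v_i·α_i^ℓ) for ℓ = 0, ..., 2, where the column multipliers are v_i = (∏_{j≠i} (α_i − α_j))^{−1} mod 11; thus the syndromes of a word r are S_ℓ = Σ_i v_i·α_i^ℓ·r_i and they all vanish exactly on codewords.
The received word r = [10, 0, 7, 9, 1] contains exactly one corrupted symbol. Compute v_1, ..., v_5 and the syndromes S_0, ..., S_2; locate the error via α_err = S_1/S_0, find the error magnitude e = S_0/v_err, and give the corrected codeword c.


S = (10, 8, 2), error at position 1, error magnitude e = 6, c = [4, 0, 7, 9, 1].

Step 1: column multipliers v_i = (∏_{j≠i}(α_i − α_j))^{−1} mod 11.
  i = 1 (α = 3): (3−4)(3−5)(3−10)(3−1) = (−1)·(−2)·(−7)·2 = −28 ≡ 5, so v_1 = 5^{−1} = 9 (mod 11).
  i = 2 (α = 4): (4−3)(4−5)(4−10)(4−1) = 1·(−1)·(−6)·3 = 18 ≡ 7, so v_2 = 7^{−1} = 8 (mod 11).
  i = 3 (α = 5): (5−3)(5−4)(5−10)(5−1) = 2·1·(−5)·4 = −40 ≡ 4, so v_3 = 4^{−1} = 3 (mod 11).
  i = 4 (α = 10): (10−3)(10−4)(10−5)(10−1) = 7·6·5·9 = 1890 ≡ 9, so v_4 = 9^{−1} = 5 (mod 11).
  i = 5 (α = 1): (1−3)(1−4)(1−5)(1−10) = (−2)·(−3)·(−4)·(−9) = 216 ≡ 7, so v_5 = 7^{−1} = 8 (mod 11).
  v = [9, 8, 3, 5, 8].
Step 2: syndromes of r = [10, 0, 7, 9, 1] (all sums mod 11).
  S_0 = Σ v_i r_i = 9·10 + 8·0 + 3·7 + 5·9 + 8·1 = 164 ≡ 10.
  S_1 = Σ v_i α_i r_i = 9·3·10 + 8·4·0 + 3·5·7 + 5·10·9 + 8·1·1 = 833 ≡ 8.
  α_i^2 mod 11 = [9, 5, 3, 1, 1].
  S_2 = Σ v_i α_i^2 r_i = 9·9·10 + 8·5·0 + 3·3·7 + 5·1·9 + 8·1·1 = 926 ≡ 2.
  S = (10, 8, 2) ≠ 0, so r is not a codeword (an error is present).
Step 3: locate the error. For a single error e at position i, S_ℓ = v_i·e·α_i^ℓ, so α_err = S_1/S_0.
  S_0^{−1} = 10^{−1} = 10 (mod 11), so α_err = 8·10 = 80 ≡ 3 = α_1. Error position i = 1.
  Consistency check: S_2/S_1 = 2·7 = 14 ≡ 3 = α_err ✓ (single-error assumption holds).
Step 4: error magnitude e = S_0/v_1 = S_0·∏_{j≠1}(α_1 − α_j) = 10·5 = 50 ≡ 6 (mod 11).
Step 5: correct position 1: c_1 = r_1 − e = 10 − 6 ≡ 4 (mod 11). Hence c = [4, 0, 7, 9, 1].
  Check: interpolating c through the α_i gives m(x) = 5 + 7·x (degree < 2) with m(α_i) = c_i for every i, so c is indeed a codeword.
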